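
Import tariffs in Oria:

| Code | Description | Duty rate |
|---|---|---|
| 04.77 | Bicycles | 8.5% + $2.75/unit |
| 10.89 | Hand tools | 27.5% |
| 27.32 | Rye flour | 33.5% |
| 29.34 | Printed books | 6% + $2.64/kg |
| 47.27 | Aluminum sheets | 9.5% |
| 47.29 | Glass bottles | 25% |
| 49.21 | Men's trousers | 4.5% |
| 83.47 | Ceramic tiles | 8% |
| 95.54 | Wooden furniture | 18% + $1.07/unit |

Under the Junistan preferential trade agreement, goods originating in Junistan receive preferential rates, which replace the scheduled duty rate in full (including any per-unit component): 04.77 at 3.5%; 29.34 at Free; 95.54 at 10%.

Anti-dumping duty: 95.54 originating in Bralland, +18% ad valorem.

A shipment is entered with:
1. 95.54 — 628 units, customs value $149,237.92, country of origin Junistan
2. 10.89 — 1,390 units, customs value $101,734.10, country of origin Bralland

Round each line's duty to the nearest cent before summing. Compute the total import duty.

$42,900.67

Line 1 (95.54, Junistan, 628 units, $149,237.92):
Base rate for 95.54 is 18% + $1.07/unit.
Origin Junistan qualifies under the Oria–Junistan agreement and 95.54 is covered: preferential rate 10% applies instead.
The additional-duty order on 95.54 targets Bralland, not Junistan; it does not apply.
Duty = $149,237.92 × 10% = $14,923.79.
Line 2 (10.89, Bralland, 1,390 units, $101,734.10):
Base rate for 10.89 is 27.5%.
Duty = $101,734.10 × 27.5% = $27,976.88.
Total = $14,923.79 + $27,976.88 = $42,900.67.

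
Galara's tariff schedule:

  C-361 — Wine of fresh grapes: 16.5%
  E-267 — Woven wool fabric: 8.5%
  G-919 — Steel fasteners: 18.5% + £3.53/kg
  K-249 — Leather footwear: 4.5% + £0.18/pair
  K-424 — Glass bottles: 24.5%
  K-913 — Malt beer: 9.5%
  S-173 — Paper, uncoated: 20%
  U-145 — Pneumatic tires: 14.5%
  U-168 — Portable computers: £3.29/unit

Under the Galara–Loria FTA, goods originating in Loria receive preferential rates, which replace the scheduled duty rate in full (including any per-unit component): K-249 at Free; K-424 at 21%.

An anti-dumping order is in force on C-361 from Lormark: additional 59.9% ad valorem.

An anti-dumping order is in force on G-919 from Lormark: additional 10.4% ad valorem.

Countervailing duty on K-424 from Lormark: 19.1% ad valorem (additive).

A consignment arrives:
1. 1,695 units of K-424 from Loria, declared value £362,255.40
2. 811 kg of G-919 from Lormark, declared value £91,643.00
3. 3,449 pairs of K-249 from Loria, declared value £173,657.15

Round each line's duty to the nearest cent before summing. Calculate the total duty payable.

£105,421.29

Line 1 (K-424, Loria, 1,695 units, £362,255.40):
Base rate for K-424 is 24.5%.
Origin Loria qualifies under the Galara–Loria agreement and K-424 is covered: preferential rate 21% applies instead.
The additional-duty order on K-424 targets Lormark, not Loria; it does not apply.
Duty = £362,255.40 × 21% = £76,073.63.
Line 2 (G-919, Lormark, 811 kg, £91,643.00):
Base rate for G-919 is 18.5% + £3.53/kg.
Additional duty on G-919 from Lormark: +10.4%. Applied ad valorem rate: 18.5% + 10.4% = 28.9%.
Duty = £91,643.00 × 28.9% + 811 × £3.53 = £29,347.66.
Line 3 (K-249, Loria, 3,449 pairs, £173,657.15):
Base rate for K-249 is 4.5% + £0.18/pair.
Origin Loria qualifies under the Galara–Loria agreement and K-249 is covered: preferential rate Free applies instead.
Duty = £173,657.15 × 0% = £0.00.
Total = £76,073.63 + £29,347.66 + £0.00 = £105,421.29.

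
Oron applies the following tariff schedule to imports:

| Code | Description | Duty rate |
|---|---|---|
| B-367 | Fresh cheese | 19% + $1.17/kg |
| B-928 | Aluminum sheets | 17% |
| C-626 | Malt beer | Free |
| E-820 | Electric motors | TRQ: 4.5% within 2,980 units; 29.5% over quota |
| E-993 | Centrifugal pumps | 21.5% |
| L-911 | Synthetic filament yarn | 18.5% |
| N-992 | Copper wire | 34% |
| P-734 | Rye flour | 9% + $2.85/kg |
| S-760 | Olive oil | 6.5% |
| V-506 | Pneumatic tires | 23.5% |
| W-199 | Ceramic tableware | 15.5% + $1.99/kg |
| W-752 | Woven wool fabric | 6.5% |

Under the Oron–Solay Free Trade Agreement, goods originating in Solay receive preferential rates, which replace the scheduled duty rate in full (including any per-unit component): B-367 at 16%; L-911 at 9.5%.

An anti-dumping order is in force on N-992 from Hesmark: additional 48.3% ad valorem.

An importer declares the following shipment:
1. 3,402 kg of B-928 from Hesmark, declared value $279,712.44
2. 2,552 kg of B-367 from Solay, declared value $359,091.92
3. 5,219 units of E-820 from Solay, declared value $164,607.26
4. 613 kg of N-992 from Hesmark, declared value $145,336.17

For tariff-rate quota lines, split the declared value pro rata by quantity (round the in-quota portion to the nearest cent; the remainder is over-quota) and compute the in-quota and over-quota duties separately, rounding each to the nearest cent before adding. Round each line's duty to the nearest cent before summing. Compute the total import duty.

Line 1 (B-928, Hesmark, 3,402 kg, $279,712.44):
Base rate for B-928 is 17%.
Duty = $279,712.44 × 17% = $47,551.11.
Line 2 (B-367, Solay, 2,552 kg, $359,091.92):
Base rate for B-367 is 19% + $1.17/kg.
Origin Solay qualifies under the Oron–Solay agreement and B-367 is covered: preferential rate 16% applies instead.
Duty = $359,091.92 × 16% = $57,454.71.
Line 3 (E-820, Solay, 5,219 units, $164,607.26):
Code E-820 is under a tariff-rate quota (threshold 2,980 units). In-quota: 2,980 units at 4.5%; over-quota: 2,239 units at 29.5%.
Pro-rata value split: in-quota = $164,607.26 × 2,980/5,219 = $93,989.20; over-quota = $164,607.26 − $93,989.20 = $70,618.06.
In-quota duty = $93,989.20 × 4.5% = $4,229.51. Over-quota duty = $70,618.06 × 29.5% = $20,832.33.
Line duty = $4,229.51 + $20,832.33 = $25,061.84.
Line 4 (N-992, Hesmark, 613 kg, $145,336.17):
Base rate for N-992 is 34%.
Additional duty on N-992 from Hesmark: +48.3%. Applied ad valorem rate: 34% + 48.3% = 82.3%.
Duty = $145,336.17 × 82.3% = $119,611.67.
Total = $47,551.11 + $57,454.71 + $25,061.84 + $119,611.67 = $249,679.33.

$249,679.33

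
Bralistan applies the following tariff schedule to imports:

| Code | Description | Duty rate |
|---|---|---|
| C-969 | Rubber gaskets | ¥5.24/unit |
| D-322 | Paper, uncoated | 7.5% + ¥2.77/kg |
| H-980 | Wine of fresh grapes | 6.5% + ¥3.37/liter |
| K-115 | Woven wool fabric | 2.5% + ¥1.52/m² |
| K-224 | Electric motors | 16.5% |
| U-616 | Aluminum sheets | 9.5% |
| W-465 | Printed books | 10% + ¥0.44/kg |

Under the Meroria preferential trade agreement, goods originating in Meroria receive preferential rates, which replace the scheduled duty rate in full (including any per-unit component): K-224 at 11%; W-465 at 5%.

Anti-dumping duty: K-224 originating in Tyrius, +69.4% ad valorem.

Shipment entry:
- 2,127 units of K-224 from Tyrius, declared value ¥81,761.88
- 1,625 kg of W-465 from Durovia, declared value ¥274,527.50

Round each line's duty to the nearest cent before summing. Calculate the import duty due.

Line 1 (K-224, Tyrius, 2,127 units, ¥81,761.88):
Base rate for K-224 is 16.5%.
K-224 has an FTA preferential rate, but origin Tyrius is not Meroria; base rate stands.
Additional duty on K-224 from Tyrius: +69.4%. Applied ad valorem rate: 16.5% + 69.4% = 85.9%.
Duty = ¥81,761.88 × 85.9% = ¥70,233.45.
Line 2 (W-465, Durovia, 1,625 kg, ¥274,527.50):
Base rate for W-465 is 10% + ¥0.44/kg.
W-465 has an FTA preferential rate, but origin Durovia is not Meroria; base rate stands.
Duty = ¥274,527.50 × 10% + 1,625 × ¥0.44 = ¥28,167.75.
Total = ¥70,233.45 + ¥28,167.75 = ¥98,401.20.

¥98,401.20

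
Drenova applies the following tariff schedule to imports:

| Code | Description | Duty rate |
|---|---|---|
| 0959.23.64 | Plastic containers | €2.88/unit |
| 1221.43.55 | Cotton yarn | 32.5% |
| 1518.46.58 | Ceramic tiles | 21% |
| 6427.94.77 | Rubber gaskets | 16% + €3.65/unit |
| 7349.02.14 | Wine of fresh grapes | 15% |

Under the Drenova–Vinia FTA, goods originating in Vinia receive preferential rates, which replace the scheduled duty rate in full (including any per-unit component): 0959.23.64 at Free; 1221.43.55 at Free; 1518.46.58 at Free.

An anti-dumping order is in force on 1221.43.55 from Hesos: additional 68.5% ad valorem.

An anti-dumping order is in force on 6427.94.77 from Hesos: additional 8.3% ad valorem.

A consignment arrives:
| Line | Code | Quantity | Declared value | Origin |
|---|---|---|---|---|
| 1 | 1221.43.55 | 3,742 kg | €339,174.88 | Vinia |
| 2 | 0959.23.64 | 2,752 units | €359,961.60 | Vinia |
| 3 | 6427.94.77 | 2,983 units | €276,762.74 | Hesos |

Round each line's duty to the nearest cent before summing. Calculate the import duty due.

€78,141.30

Line 1 (1221.43.55, Vinia, 3,742 kg, €339,174.88):
Base rate for 1221.43.55 is 32.5%.
Origin Vinia qualifies under the Drenova–Vinia agreement and 1221.43.55 is covered: preferential rate Free applies instead.
The additional-duty order on 1221.43.55 targets Hesos, not Vinia; it does not apply.
Duty = €339,174.88 × 0% = €0.00.
Line 2 (0959.23.64, Vinia, 2,752 units, €359,961.60):
Base rate for 0959.23.64 is €2.88/unit.
Origin Vinia qualifies under the Drenova–Vinia agreement and 0959.23.64 is covered: preferential rate Free applies instead.
Duty = €359,961.60 × 0% = €0.00.
Line 3 (6427.94.77, Hesos, 2,983 units, €276,762.74):
Base rate for 6427.94.77 is 16% + €3.65/unit.
Additional duty on 6427.94.77 from Hesos: +8.3%. Applied ad valorem rate: 16% + 8.3% = 24.3%.
Duty = €276,762.74 × 24.3% + 2,983 × €3.65 = €78,141.30.
Total = €0.00 + €0.00 + €78,141.30 = €78,141.30.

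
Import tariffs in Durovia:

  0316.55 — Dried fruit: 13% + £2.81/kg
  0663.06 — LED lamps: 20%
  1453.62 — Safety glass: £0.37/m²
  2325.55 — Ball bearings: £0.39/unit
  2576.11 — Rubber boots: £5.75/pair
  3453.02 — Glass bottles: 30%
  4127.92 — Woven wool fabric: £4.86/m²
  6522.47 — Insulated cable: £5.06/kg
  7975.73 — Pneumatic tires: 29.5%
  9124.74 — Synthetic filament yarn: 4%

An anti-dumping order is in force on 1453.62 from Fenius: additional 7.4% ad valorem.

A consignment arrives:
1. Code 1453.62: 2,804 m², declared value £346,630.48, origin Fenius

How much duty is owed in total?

£26,688.14

Line 1 (1453.62, Fenius, 2,804 m², £346,630.48):
Base rate for 1453.62 is £0.37/m².
Additional duty on 1453.62 from Fenius: +7.4% ad valorem. Applied ad valorem rate = 7.4%.
Duty = £346,630.48 × 7.4% + 2,804 × £0.37 = £26,688.14.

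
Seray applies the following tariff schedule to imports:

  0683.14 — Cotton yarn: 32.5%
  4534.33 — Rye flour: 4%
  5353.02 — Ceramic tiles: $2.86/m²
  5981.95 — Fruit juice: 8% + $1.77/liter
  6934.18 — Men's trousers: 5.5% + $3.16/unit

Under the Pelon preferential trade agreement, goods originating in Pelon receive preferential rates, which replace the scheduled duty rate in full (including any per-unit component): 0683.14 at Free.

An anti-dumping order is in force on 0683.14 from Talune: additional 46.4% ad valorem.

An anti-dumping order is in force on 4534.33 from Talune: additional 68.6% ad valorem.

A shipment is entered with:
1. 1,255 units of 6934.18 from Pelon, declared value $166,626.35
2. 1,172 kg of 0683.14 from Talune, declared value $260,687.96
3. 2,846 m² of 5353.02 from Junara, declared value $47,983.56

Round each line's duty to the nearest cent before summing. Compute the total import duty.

$226,952.61

Line 1 (6934.18, Pelon, 1,255 units, $166,626.35):
Base rate for 6934.18 is 5.5% + $3.16/unit.
Origin Pelon is the FTA partner but 6934.18 is not on the preference list; base rate stands.
Duty = $166,626.35 × 5.5% + 1,255 × $3.16 = $13,130.25.
Line 2 (0683.14, Talune, 1,172 kg, $260,687.96):
Base rate for 0683.14 is 32.5%.
0683.14 has an FTA preferential rate, but origin Talune is not Pelon; base rate stands.
Additional duty on 0683.14 from Talune: +46.4%. Applied ad valorem rate: 32.5% + 46.4% = 78.9%.
Duty = $260,687.96 × 78.9% = $205,682.80.
Line 3 (5353.02, Junara, 2,846 m², $47,983.56):
Base rate for 5353.02 is $2.86/m².
Duty = 2,846 × $2.86 = $8,139.56.
Total = $13,130.25 + $205,682.80 + $8,139.56 = $226,952.61.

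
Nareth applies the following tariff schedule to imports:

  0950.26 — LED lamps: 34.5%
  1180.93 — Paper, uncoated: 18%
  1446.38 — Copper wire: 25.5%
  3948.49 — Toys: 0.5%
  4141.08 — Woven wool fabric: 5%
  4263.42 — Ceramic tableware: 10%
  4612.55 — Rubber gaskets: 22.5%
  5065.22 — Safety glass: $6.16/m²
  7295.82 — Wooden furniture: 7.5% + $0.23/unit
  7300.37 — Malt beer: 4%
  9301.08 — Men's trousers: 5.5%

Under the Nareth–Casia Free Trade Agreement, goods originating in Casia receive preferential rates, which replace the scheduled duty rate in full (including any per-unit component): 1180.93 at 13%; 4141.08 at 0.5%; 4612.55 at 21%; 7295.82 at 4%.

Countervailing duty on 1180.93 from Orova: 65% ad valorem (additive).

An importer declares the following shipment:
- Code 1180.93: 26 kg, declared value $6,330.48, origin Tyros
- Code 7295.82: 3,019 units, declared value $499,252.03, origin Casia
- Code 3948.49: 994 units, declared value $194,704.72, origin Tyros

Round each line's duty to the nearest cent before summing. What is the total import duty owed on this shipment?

$22,083.09

Line 1 (1180.93, Tyros, 26 kg, $6,330.48):
Base rate for 1180.93 is 18%.
1180.93 has an FTA preferential rate, but origin Tyros is not Casia; base rate stands.
The additional-duty order on 1180.93 targets Orova, not Tyros; it does not apply.
Duty = $6,330.48 × 18% = $1,139.49.
Line 2 (7295.82, Casia, 3,019 units, $499,252.03):
Base rate for 7295.82 is 7.5% + $0.23/unit.
Origin Casia qualifies under the Nareth–Casia agreement and 7295.82 is covered: preferential rate 4% applies instead.
Duty = $499,252.03 × 4% = $19,970.08.
Line 3 (3948.49, Tyros, 994 units, $194,704.72):
Base rate for 3948.49 is 0.5%.
Duty = $194,704.72 × 0.5% = $973.52.
Total = $1,139.49 + $19,970.08 + $973.52 = $22,083.09.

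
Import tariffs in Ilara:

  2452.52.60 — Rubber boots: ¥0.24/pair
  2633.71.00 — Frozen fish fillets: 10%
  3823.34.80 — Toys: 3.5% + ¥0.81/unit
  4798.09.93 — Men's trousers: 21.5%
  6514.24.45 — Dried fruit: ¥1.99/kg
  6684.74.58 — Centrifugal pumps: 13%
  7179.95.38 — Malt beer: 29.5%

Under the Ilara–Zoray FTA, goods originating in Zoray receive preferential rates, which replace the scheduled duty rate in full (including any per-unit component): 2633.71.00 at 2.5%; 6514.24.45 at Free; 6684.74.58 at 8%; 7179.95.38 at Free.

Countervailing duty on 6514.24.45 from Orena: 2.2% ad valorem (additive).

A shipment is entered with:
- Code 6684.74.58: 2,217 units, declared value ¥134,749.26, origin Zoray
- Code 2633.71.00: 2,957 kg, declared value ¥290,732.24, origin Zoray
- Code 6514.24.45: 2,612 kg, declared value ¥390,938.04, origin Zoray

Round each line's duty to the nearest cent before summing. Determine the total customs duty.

¥18,048.25

Line 1 (6684.74.58, Zoray, 2,217 units, ¥134,749.26):
Base rate for 6684.74.58 is 13%.
Origin Zoray qualifies under the Ilara–Zoray agreement and 6684.74.58 is covered: preferential rate 8% applies instead.
Duty = ¥134,749.26 × 8% = ¥10,779.94.
Line 2 (2633.71.00, Zoray, 2,957 kg, ¥290,732.24):
Base rate for 2633.71.00 is 10%.
Origin Zoray qualifies under the Ilara–Zoray agreement and 2633.71.00 is covered: preferential rate 2.5% applies instead.
Duty = ¥290,732.24 × 2.5% = ¥7,268.31.
Line 3 (6514.24.45, Zoray, 2,612 kg, ¥390,938.04):
Base rate for 6514.24.45 is ¥1.99/kg.
Origin Zoray qualifies under the Ilara–Zoray agreement and 6514.24.45 is covered: preferential rate Free applies instead.
The additional-duty order on 6514.24.45 targets Orena, not Zoray; it does not apply.
Duty = ¥390,938.04 × 0% = ¥0.00.
Total = ¥10,779.94 + ¥7,268.31 + ¥0.00 = ¥18,048.25.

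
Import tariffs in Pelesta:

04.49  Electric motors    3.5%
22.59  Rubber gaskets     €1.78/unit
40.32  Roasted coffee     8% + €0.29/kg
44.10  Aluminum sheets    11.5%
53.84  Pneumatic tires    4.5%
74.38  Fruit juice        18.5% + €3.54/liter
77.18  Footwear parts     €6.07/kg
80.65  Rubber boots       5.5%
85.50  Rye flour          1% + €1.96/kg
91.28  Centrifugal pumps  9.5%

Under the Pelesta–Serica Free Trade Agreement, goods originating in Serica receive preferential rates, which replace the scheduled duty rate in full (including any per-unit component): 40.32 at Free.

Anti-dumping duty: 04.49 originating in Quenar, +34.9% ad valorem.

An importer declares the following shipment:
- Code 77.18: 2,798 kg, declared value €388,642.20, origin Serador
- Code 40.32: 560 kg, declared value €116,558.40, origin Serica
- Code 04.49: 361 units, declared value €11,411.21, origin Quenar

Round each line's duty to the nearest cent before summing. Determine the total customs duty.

Line 1 (77.18, Serador, 2,798 kg, €388,642.20):
Base rate for 77.18 is €6.07/kg.
Duty = 2,798 × €6.07 = €16,983.86.
Line 2 (40.32, Serica, 560 kg, €116,558.40):
Base rate for 40.32 is 8% + €0.29/kg.
Origin Serica qualifies under the Pelesta–Serica agreement and 40.32 is covered: preferential rate Free applies instead.
Duty = €116,558.40 × 0% = €0.00.
Line 3 (04.49, Quenar, 361 units, €11,411.21):
Base rate for 04.49 is 3.5%.
Additional duty on 04.49 from Quenar: +34.9%. Applied ad valorem rate: 3.5% + 34.9% = 38.4%.
Duty = €11,411.21 × 38.4% = €4,381.90.
Total = €16,983.86 + €0.00 + €4,381.90 = €21,365.76.

€21,365.76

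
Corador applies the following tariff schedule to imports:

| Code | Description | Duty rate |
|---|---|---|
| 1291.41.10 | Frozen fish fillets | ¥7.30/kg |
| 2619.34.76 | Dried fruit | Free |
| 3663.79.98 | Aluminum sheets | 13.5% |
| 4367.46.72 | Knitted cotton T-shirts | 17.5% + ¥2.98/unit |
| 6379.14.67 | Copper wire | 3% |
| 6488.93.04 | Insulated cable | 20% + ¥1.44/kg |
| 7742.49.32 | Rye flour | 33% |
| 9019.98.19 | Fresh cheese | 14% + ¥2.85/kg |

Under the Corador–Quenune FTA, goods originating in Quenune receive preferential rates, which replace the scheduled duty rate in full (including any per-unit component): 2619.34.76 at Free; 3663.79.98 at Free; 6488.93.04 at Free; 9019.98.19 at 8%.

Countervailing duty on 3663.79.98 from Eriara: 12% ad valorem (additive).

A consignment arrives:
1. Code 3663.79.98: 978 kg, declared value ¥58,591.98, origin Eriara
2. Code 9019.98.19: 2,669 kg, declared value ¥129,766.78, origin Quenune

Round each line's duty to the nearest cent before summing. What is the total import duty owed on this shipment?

¥25,322.29

Line 1 (3663.79.98, Eriara, 978 kg, ¥58,591.98):
Base rate for 3663.79.98 is 13.5%.
3663.79.98 has an FTA preferential rate, but origin Eriara is not Quenune; base rate stands.
Additional duty on 3663.79.98 from Eriara: +12%. Applied ad valorem rate: 13.5% + 12% = 25.5%.
Duty = ¥58,591.98 × 25.5% = ¥14,940.95.
Line 2 (9019.98.19, Quenune, 2,669 kg, ¥129,766.78):
Base rate for 9019.98.19 is 14% + ¥2.85/kg.
Origin Quenune qualifies under the Corador–Quenune agreement and 9019.98.19 is covered: preferential rate 8% applies instead.
Duty = ¥129,766.78 × 8% = ¥10,381.34.
Total = ¥14,940.95 + ¥10,381.34 = ¥25,322.29.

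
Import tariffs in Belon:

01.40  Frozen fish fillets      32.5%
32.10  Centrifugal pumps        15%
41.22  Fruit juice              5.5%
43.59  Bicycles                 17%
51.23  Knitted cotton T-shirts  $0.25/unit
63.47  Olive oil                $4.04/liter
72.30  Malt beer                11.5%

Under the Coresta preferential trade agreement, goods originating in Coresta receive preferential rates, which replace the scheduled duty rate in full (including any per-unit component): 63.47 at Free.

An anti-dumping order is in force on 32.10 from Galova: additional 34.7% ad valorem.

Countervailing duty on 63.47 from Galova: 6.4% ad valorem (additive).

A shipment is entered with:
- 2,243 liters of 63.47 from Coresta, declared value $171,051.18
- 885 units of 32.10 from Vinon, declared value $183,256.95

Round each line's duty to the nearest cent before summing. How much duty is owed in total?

$27,488.54

Line 1 (63.47, Coresta, 2,243 liters, $171,051.18):
Base rate for 63.47 is $4.04/liter.
Origin Coresta qualifies under the Belon–Coresta agreement and 63.47 is covered: preferential rate Free applies instead.
The additional-duty order on 63.47 targets Galova, not Coresta; it does not apply.
Duty = $171,051.18 × 0% = $0.00.
Line 2 (32.10, Vinon, 885 units, $183,256.95):
Base rate for 32.10 is 15%.
The additional-duty order on 32.10 targets Galova, not Vinon; it does not apply.
Duty = $183,256.95 × 15% = $27,488.54.
Total = $0.00 + $27,488.54 = $27,488.54.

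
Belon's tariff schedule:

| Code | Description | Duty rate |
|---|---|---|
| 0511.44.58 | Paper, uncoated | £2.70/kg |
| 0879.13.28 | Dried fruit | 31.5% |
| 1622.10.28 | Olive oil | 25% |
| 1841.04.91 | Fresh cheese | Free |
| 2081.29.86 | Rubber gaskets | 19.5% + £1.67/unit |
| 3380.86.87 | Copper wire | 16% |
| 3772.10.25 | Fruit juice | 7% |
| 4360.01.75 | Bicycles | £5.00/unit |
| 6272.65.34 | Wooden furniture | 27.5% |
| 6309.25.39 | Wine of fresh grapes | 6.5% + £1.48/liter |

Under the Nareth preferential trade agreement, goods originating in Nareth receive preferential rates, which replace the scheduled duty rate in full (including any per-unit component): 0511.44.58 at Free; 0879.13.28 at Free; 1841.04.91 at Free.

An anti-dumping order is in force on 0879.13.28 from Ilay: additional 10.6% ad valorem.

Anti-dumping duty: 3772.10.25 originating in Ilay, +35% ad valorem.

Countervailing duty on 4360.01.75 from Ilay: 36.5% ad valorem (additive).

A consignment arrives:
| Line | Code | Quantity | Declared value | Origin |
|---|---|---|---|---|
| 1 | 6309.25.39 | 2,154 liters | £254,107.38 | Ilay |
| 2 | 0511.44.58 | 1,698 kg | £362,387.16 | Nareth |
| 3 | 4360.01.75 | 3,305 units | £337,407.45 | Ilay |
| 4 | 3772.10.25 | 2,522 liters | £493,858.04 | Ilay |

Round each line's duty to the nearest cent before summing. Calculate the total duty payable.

Line 1 (6309.25.39, Ilay, 2,154 liters, £254,107.38):
Base rate for 6309.25.39 is 6.5% + £1.48/liter.
Duty = £254,107.38 × 6.5% + 2,154 × £1.48 = £19,704.90.
Line 2 (0511.44.58, Nareth, 1,698 kg, £362,387.16):
Base rate for 0511.44.58 is £2.70/kg.
Origin Nareth qualifies under the Belon–Nareth agreement and 0511.44.58 is covered: preferential rate Free applies instead.
Duty = £362,387.16 × 0% = £0.00.
Line 3 (4360.01.75, Ilay, 3,305 units, £337,407.45):
Base rate for 4360.01.75 is £5.00/unit.
Additional duty on 4360.01.75 from Ilay: +36.5% ad valorem. Applied ad valorem rate = 36.5%.
Duty = £337,407.45 × 36.5% + 3,305 × £5.00 = £139,678.72.
Line 4 (3772.10.25, Ilay, 2,522 liters, £493,858.04):
Base rate for 3772.10.25 is 7%.
Additional duty on 3772.10.25 from Ilay: +35%. Applied ad valorem rate: 7% + 35% = 42%.
Duty = £493,858.04 × 42% = £207,420.38.
Total = £19,704.90 + £0.00 + £139,678.72 + £207,420.38 = £366,804.00.

£366,804.00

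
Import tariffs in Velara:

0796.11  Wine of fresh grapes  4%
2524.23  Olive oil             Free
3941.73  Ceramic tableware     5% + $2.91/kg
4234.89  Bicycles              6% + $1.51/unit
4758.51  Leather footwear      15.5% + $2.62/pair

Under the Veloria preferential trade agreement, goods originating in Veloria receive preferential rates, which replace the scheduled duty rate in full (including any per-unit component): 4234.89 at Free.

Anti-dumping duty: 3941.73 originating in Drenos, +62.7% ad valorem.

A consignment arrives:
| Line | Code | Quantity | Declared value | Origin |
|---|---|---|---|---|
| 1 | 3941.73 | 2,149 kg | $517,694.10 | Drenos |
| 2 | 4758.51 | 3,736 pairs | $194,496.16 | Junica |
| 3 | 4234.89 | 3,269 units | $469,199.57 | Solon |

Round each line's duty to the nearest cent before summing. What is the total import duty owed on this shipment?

$429,755.88

Line 1 (3941.73, Drenos, 2,149 kg, $517,694.10):
Base rate for 3941.73 is 5% + $2.91/kg.
Additional duty on 3941.73 from Drenos: +62.7%. Applied ad valorem rate: 5% + 62.7% = 67.7%.
Duty = $517,694.10 × 67.7% + 2,149 × $2.91 = $356,732.50.
Line 2 (4758.51, Junica, 3,736 pairs, $194,496.16):
Base rate for 4758.51 is 15.5% + $2.62/pair.
Duty = $194,496.16 × 15.5% + 3,736 × $2.62 = $39,935.22.
Line 3 (4234.89, Solon, 3,269 units, $469,199.57):
Base rate for 4234.89 is 6% + $1.51/unit.
4234.89 has an FTA preferential rate, but origin Solon is not Veloria; base rate stands.
Duty = $469,199.57 × 6% + 3,269 × $1.51 = $33,088.16.
Total = $356,732.50 + $39,935.22 + $33,088.16 = $429,755.88.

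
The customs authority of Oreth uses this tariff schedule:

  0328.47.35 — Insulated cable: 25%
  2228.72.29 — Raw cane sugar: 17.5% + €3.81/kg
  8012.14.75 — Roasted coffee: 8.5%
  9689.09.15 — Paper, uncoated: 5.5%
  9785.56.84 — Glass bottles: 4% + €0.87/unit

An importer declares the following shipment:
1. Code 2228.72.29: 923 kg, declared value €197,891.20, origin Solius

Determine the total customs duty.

€38,147.59

Line 1 (2228.72.29, Solius, 923 kg, €197,891.20):
Base rate for 2228.72.29 is 17.5% + €3.81/kg.
Duty = €197,891.20 × 17.5% + 923 × €3.81 = €38,147.59.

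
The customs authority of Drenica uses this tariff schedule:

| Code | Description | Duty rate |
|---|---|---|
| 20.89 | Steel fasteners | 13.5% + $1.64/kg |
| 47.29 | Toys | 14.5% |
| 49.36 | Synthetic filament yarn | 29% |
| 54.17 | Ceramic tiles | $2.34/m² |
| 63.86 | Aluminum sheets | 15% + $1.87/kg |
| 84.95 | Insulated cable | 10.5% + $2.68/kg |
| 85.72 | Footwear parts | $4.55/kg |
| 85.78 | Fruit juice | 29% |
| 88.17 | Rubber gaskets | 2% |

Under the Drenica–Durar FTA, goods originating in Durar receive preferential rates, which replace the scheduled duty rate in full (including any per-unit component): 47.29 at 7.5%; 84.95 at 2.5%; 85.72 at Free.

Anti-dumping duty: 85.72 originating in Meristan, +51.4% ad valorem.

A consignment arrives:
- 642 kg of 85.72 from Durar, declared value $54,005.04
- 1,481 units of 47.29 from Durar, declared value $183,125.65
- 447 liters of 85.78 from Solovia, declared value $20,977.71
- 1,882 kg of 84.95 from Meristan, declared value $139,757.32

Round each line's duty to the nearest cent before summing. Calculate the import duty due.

$39,536.24

Line 1 (85.72, Durar, 642 kg, $54,005.04):
Base rate for 85.72 is $4.55/kg.
Origin Durar qualifies under the Drenica–Durar agreement and 85.72 is covered: preferential rate Free applies instead.
The additional-duty order on 85.72 targets Meristan, not Durar; it does not apply.
Duty = $54,005.04 × 0% = $0.00.
Line 2 (47.29, Durar, 1,481 units, $183,125.65):
Base rate for 47.29 is 14.5%.
Origin Durar qualifies under the Drenica–Durar agreement and 47.29 is covered: preferential rate 7.5% applies instead.
Duty = $183,125.65 × 7.5% = $13,734.42.
Line 3 (85.78, Solovia, 447 liters, $20,977.71):
Base rate for 85.78 is 29%.
Duty = $20,977.71 × 29% = $6,083.54.
Line 4 (84.95, Meristan, 1,882 kg, $139,757.32):
Base rate for 84.95 is 10.5% + $2.68/kg.
84.95 has an FTA preferential rate, but origin Meristan is not Durar; base rate stands.
Duty = $139,757.32 × 10.5% + 1,882 × $2.68 = $19,718.28.
Total = $0.00 + $13,734.42 + $6,083.54 + $19,718.28 = $39,536.24.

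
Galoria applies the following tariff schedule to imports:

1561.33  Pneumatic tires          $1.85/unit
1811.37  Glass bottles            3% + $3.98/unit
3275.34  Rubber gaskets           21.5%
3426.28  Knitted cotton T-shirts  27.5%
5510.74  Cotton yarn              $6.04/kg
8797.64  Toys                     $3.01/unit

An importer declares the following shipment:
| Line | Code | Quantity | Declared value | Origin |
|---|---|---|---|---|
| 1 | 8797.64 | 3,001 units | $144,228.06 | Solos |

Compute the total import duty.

Line 1 (8797.64, Solos, 3,001 units, $144,228.06):
Base rate for 8797.64 is $3.01/unit.
Duty = 3,001 × $3.01 = $9,033.01.

$9,033.01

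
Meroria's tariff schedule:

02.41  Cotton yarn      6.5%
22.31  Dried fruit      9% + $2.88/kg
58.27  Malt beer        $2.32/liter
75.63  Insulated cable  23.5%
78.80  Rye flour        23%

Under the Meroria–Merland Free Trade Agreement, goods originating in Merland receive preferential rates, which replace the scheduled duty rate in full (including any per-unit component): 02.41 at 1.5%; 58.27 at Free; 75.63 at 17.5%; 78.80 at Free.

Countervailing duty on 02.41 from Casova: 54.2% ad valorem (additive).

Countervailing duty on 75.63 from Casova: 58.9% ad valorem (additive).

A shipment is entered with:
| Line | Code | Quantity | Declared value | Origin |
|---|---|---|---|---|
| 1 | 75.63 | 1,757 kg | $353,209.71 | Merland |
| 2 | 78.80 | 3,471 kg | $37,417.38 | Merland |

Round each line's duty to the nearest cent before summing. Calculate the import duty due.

Line 1 (75.63, Merland, 1,757 kg, $353,209.71):
Base rate for 75.63 is 23.5%.
Origin Merland qualifies under the Meroria–Merland agreement and 75.63 is covered: preferential rate 17.5% applies instead.
The additional-duty order on 75.63 targets Casova, not Merland; it does not apply.
Duty = $353,209.71 × 17.5% = $61,811.70.
Line 2 (78.80, Merland, 3,471 kg, $37,417.38):
Base rate for 78.80 is 23%.
Origin Merland qualifies under the Meroria–Merland agreement and 78.80 is covered: preferential rate Free applies instead.
Duty = $37,417.38 × 0% = $0.00.
Total = $61,811.70 + $0.00 = $61,811.70.

$61,811.70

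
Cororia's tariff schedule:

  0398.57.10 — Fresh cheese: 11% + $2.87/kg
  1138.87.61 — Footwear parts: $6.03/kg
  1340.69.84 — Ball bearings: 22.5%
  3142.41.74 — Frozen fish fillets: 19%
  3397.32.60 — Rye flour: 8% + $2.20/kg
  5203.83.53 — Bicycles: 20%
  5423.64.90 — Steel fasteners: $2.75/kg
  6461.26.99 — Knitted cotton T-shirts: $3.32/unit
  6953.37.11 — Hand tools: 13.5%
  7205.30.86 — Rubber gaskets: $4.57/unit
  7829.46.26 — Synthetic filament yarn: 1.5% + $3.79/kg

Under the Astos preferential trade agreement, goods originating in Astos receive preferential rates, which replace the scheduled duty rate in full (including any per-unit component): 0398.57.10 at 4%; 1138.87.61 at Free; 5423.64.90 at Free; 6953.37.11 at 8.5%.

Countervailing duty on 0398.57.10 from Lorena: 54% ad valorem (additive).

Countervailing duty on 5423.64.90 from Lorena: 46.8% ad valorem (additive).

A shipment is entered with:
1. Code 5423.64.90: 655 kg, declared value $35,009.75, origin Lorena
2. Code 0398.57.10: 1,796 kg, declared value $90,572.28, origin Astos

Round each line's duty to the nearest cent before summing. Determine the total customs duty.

Line 1 (5423.64.90, Lorena, 655 kg, $35,009.75):
Base rate for 5423.64.90 is $2.75/kg.
5423.64.90 has an FTA preferential rate, but origin Lorena is not Astos; base rate stands.
Additional duty on 5423.64.90 from Lorena: +46.8% ad valorem. Applied ad valorem rate = 46.8%.
Duty = $35,009.75 × 46.8% + 655 × $2.75 = $18,185.81.
Line 2 (0398.57.10, Astos, 1,796 kg, $90,572.28):
Base rate for 0398.57.10 is 11% + $2.87/kg.
Origin Astos qualifies under the Cororia–Astos agreement and 0398.57.10 is covered: preferential rate 4% applies instead.
The additional-duty order on 0398.57.10 targets Lorena, not Astos; it does not apply.
Duty = $90,572.28 × 4% = $3,622.89.
Total = $18,185.81 + $3,622.89 = $21,808.70.

$21,808.70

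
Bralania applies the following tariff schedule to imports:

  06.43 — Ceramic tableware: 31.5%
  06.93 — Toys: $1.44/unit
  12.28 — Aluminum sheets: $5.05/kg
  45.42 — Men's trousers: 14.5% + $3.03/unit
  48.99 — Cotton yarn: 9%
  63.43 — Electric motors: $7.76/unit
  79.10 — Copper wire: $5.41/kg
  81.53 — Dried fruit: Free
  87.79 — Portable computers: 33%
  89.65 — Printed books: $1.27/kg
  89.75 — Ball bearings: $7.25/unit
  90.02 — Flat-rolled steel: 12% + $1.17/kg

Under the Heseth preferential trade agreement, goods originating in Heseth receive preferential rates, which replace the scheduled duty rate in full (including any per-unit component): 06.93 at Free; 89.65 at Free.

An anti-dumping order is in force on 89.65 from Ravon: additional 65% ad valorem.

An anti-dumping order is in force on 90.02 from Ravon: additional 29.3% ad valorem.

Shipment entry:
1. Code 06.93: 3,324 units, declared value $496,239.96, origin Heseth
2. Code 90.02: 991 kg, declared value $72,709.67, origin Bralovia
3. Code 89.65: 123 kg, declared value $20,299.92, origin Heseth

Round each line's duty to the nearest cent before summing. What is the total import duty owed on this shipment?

Line 1 (06.93, Heseth, 3,324 units, $496,239.96):
Base rate for 06.93 is $1.44/unit.
Origin Heseth qualifies under the Bralania–Heseth agreement and 06.93 is covered: preferential rate Free applies instead.
Duty = $496,239.96 × 0% = $0.00.
Line 2 (90.02, Bralovia, 991 kg, $72,709.67):
Base rate for 90.02 is 12% + $1.17/kg.
The additional-duty order on 90.02 targets Ravon, not Bralovia; it does not apply.
Duty = $72,709.67 × 12% + 991 × $1.17 = $9,884.63.
Line 3 (89.65, Heseth, 123 kg, $20,299.92):
Base rate for 89.65 is $1.27/kg.
Origin Heseth qualifies under the Bralania–Heseth agreement and 89.65 is covered: preferential rate Free applies instead.
The additional-duty order on 89.65 targets Ravon, not Heseth; it does not apply.
Duty = $20,299.92 × 0% = $0.00.
Total = $0.00 + $9,884.63 + $0.00 = $9,884.63.

$9,884.63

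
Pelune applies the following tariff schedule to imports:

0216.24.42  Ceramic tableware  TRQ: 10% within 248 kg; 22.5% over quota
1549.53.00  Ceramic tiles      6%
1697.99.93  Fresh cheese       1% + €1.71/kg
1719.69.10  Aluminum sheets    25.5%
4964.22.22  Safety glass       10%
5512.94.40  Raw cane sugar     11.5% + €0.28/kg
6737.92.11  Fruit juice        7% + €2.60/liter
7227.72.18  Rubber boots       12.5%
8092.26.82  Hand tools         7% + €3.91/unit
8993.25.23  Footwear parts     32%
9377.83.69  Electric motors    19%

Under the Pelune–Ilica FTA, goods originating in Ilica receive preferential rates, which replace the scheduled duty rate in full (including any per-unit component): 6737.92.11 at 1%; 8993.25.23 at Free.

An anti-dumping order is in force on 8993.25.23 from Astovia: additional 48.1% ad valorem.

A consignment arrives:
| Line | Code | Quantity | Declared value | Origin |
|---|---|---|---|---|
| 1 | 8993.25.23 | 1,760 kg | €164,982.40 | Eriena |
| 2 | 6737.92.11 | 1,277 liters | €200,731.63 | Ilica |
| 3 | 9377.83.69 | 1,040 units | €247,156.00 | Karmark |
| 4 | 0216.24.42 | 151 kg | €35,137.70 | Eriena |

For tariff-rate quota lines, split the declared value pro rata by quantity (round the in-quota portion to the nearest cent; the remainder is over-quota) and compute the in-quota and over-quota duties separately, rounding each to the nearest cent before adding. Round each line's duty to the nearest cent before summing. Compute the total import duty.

€105,275.10

Line 1 (8993.25.23, Eriena, 1,760 kg, €164,982.40):
Base rate for 8993.25.23 is 32%.
8993.25.23 has an FTA preferential rate, but origin Eriena is not Ilica; base rate stands.
The additional-duty order on 8993.25.23 targets Astovia, not Eriena; it does not apply.
Duty = €164,982.40 × 32% = €52,794.37.
Line 2 (6737.92.11, Ilica, 1,277 liters, €200,731.63):
Base rate for 6737.92.11 is 7% + €2.60/liter.
Origin Ilica qualifies under the Pelune–Ilica agreement and 6737.92.11 is covered: preferential rate 1% applies instead.
Duty = €200,731.63 × 1% = €2,007.32.
Line 3 (9377.83.69, Karmark, 1,040 units, €247,156.00):
Base rate for 9377.83.69 is 19%.
Duty = €247,156.00 × 19% = €46,959.64.
Line 4 (0216.24.42, Eriena, 151 kg, €35,137.70):
Code 0216.24.42 is under a tariff-rate quota (threshold 248 kg). Quantity 151 kg is within the quota, so the in-quota rate 10% applies to the full value.
Duty = €35,137.70 × 10% = €3,513.77.
Total = €52,794.37 + €2,007.32 + €46,959.64 + €3,513.77 = €105,275.10.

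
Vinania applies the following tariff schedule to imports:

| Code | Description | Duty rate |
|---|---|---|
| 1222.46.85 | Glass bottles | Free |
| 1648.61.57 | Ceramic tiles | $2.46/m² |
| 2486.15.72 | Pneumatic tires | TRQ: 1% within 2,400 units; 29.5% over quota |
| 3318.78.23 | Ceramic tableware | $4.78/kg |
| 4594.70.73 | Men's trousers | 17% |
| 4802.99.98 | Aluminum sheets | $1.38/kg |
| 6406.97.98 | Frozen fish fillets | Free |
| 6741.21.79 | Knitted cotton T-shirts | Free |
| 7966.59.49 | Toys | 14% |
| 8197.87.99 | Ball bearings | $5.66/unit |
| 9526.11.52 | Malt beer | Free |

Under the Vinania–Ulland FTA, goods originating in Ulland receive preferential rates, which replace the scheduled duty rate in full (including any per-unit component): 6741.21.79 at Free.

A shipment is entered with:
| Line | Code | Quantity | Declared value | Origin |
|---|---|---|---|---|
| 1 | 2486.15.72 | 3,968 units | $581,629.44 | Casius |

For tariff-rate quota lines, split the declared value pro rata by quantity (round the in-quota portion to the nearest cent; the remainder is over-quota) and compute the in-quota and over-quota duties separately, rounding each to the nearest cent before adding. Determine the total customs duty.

Line 1 (2486.15.72, Casius, 3,968 units, $581,629.44):
Code 2486.15.72 is under a tariff-rate quota (threshold 2,400 units). In-quota: 2,400 units at 1%; over-quota: 1,568 units at 29.5%.
Pro-rata value split: in-quota = $581,629.44 × 2,400/3,968 = $351,792.00; over-quota = $581,629.44 − $351,792.00 = $229,837.44.
In-quota duty = $351,792.00 × 1% = $3,517.92. Over-quota duty = $229,837.44 × 29.5% = $67,802.04.
Line duty = $3,517.92 + $67,802.04 = $71,319.96.

$71,319.96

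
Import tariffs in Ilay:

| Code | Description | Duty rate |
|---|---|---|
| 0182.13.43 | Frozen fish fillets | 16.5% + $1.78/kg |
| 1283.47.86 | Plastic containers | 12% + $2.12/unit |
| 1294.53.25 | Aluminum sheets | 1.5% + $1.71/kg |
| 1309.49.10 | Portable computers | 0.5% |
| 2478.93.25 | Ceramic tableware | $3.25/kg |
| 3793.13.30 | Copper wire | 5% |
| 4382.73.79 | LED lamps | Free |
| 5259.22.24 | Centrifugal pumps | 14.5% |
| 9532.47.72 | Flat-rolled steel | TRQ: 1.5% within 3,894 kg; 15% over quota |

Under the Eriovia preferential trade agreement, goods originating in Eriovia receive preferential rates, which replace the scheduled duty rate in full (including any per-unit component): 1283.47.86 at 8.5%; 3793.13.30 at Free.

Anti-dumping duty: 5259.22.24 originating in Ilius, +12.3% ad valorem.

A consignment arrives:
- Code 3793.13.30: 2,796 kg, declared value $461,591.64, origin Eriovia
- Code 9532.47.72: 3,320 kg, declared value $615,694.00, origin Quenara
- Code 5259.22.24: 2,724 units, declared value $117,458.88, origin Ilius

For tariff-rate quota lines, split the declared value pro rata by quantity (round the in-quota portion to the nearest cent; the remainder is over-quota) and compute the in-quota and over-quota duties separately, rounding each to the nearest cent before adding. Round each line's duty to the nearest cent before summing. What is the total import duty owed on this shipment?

$40,714.39

Line 1 (3793.13.30, Eriovia, 2,796 kg, $461,591.64):
Base rate for 3793.13.30 is 5%.
Origin Eriovia qualifies under the Ilay–Eriovia agreement and 3793.13.30 is covered: preferential rate Free applies instead.
Duty = $461,591.64 × 0% = $0.00.
Line 2 (9532.47.72, Quenara, 3,320 kg, $615,694.00):
Code 9532.47.72 is under a tariff-rate quota (threshold 3,894 kg). Quantity 3,320 kg is within the quota, so the in-quota rate 1.5% applies to the full value.
Duty = $615,694.00 × 1.5% = $9,235.41.
Line 3 (5259.22.24, Ilius, 2,724 units, $117,458.88):
Base rate for 5259.22.24 is 14.5%.
Additional duty on 5259.22.24 from Ilius: +12.3%. Applied ad valorem rate: 14.5% + 12.3% = 26.8%.
Duty = $117,458.88 × 26.8% = $31,478.98.
Total = $0.00 + $9,235.41 + $31,478.98 = $40,714.39.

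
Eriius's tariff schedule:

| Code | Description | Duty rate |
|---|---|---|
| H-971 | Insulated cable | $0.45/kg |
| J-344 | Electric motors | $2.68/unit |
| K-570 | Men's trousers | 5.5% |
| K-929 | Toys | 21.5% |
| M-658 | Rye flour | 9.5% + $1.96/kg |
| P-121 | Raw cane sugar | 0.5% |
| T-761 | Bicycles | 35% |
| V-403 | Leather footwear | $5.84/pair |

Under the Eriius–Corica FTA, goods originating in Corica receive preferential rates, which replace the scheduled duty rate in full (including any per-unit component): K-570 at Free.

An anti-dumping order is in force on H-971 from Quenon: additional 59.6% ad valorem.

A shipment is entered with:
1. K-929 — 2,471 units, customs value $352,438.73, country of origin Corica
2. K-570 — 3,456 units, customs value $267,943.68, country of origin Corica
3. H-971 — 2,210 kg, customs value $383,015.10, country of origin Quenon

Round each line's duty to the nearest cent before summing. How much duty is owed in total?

$305,045.83

Line 1 (K-929, Corica, 2,471 units, $352,438.73):
Base rate for K-929 is 21.5%.
Origin Corica is the FTA partner but K-929 is not on the preference list; base rate stands.
Duty = $352,438.73 × 21.5% = $75,774.33.
Line 2 (K-570, Corica, 3,456 units, $267,943.68):
Base rate for K-570 is 5.5%.
Origin Corica qualifies under the Eriius–Corica agreement and K-570 is covered: preferential rate Free applies instead.
Duty = $267,943.68 × 0% = $0.00.
Line 3 (H-971, Quenon, 2,210 kg, $383,015.10):
Base rate for H-971 is $0.45/kg.
Additional duty on H-971 from Quenon: +59.6% ad valorem. Applied ad valorem rate = 59.6%.
Duty = $383,015.10 × 59.6% + 2,210 × $0.45 = $229,271.50.
Total = $75,774.33 + $0.00 + $229,271.50 = $305,045.83.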